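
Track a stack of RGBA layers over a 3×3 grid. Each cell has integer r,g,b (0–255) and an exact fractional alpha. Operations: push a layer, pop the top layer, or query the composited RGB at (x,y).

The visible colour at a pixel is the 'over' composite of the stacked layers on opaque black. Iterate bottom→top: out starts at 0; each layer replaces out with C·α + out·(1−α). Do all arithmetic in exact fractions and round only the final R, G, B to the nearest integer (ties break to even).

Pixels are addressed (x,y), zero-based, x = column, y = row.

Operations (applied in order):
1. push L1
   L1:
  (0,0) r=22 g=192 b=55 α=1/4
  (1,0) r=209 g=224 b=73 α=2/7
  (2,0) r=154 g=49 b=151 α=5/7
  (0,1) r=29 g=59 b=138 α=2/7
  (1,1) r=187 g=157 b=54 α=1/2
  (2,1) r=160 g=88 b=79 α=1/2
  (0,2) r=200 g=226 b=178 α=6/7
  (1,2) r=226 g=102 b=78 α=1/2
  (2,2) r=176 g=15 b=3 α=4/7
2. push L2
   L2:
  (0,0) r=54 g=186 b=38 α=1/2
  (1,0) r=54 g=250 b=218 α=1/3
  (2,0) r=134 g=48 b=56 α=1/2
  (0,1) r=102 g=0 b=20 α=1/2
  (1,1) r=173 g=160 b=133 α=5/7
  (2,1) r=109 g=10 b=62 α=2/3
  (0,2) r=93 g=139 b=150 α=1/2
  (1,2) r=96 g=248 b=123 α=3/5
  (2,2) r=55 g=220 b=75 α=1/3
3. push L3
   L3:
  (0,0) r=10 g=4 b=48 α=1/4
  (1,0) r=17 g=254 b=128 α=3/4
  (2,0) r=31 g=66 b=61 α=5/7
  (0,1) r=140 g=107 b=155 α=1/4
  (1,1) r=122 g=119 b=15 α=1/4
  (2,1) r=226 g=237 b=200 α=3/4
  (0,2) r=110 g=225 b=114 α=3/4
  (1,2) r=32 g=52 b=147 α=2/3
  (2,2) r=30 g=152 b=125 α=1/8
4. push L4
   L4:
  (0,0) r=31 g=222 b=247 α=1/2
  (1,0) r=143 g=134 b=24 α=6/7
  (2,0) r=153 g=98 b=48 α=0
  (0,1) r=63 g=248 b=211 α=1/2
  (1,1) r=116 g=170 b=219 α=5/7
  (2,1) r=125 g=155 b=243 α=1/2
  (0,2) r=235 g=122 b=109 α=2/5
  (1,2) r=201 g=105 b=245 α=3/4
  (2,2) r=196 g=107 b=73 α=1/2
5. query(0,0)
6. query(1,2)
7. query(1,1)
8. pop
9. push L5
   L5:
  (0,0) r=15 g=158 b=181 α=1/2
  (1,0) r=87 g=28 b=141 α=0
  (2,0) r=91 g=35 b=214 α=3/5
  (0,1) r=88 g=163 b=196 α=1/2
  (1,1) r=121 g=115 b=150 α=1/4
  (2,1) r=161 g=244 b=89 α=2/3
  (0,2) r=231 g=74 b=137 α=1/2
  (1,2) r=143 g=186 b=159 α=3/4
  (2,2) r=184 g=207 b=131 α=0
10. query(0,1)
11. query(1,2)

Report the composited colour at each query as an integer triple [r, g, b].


at x=0,y=0 over L1,L2,L3,L4:
+L1 (α=1/4) → [11/2, 48, 55/4]
+L2 (α=1/2) → [119/4, 117, 207/8]
+L3 (α=1/4) → [397/16, 355/4, 1005/32]
+L4 (α=1/2) → [893/32, 1243/8, 8909/64]
→ [28, 155, 139]

at x=1,y=2 over L1,L2,L3,L4:
L1 α=1/2: [113, 51, 39]
L2 α=3/5: [514/5, 846/5, 447/5]
L3 α=2/3: [278/5, 1366/15, 639/5]
L4 α=3/4: [3293/20, 6091/60, 2157/10]
rounded: [165, 102, 216]

query (1,1) [L1,L2,L3,L4] — begin 0,0,0
after L1 α=1/2: [187/2, 157/2, 27]
after L2 α=5/7: [1052/7, 957/7, 719/7]
after L3 α=1/4: [2005/14, 926/7, 1131/14]
after L4 α=5/7: [6065/49, 7802/49, 8796/49]
= [124, 159, 180]

query (0,1) [L1,L2,L3,L5] — begin 0,0,0
L1 α=2/7: [58/7, 118/7, 276/7]
L2 α=1/2: [386/7, 59/7, 208/7]
L3 α=1/4: [1069/14, 463/14, 1709/28]
L5 α=1/2: [2301/28, 2745/28, 7197/56]
→ [82, 98, 129]

(1,2) stack=L1,L2,L3,L5; from [0,0,0]:
+L1 (α=1/2) → [113, 51, 39]
+L2 (α=3/5) → [514/5, 846/5, 447/5]
+L3 (α=2/3) → [278/5, 1366/15, 639/5]
+L5 (α=3/4) → [2423/20, 2434/15, 756/5]
→ [121, 162, 151]


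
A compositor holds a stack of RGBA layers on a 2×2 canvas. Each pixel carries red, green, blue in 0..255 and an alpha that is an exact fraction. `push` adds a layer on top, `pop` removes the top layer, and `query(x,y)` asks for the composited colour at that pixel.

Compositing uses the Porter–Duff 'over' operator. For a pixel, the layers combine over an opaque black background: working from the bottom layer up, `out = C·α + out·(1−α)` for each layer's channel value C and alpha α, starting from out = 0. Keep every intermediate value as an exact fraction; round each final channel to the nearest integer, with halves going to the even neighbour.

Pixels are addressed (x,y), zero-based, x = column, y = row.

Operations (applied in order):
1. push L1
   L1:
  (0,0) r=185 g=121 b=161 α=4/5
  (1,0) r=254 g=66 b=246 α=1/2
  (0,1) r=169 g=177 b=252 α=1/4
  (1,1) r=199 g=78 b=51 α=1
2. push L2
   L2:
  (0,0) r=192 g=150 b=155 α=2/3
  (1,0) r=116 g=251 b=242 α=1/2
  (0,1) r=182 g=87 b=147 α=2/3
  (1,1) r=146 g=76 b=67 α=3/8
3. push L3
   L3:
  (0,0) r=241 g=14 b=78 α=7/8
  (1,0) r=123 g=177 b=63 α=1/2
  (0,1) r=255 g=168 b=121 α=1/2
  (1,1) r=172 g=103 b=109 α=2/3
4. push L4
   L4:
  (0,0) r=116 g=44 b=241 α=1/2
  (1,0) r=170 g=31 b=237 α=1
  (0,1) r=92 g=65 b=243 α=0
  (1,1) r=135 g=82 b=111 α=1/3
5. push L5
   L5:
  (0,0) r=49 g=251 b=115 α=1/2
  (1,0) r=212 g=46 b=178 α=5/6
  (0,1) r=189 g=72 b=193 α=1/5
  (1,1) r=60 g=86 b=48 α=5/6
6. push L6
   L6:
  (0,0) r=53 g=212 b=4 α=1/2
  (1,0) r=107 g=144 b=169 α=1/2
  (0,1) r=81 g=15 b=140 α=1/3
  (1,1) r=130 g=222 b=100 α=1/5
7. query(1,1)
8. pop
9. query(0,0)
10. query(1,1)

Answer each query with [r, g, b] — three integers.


query (1,1) [L1,L2,L3,L4,L5,L6] — begin 0,0,0
after L1 α=1: [199, 78, 51]
after L2 α=3/8: [1433/8, 309/4, 57]
after L3 α=2/3: [1395/8, 1133/12, 275/3]
after L4 α=1/3: [645/4, 1625/18, 883/9]
after L5 α=5/6: [615/8, 9365/108, 3043/54]
after L6 α=1/5: [175/2, 15359/135, 8786/135]
rounded: [88, 114, 65]

at x=0,y=0 over L1,L2,L3,L4,L5:
L1 α=4/5: [148, 484/5, 644/5]
L2 α=2/3: [532/3, 1984/15, 2194/15]
L3 α=7/8: [5593/24, 1727/60, 1298/15]
L4 α=1/2: [8377/48, 4367/120, 4913/30]
L5 α=1/2: [10729/96, 34487/240, 8363/60]
= [112, 144, 139]

(1,1) stack=L1,L2,L3,L4,L5; from [0,0,0]:
after L1 α=1: [199, 78, 51]
after L2 α=3/8: [1433/8, 309/4, 57]
after L3 α=2/3: [1395/8, 1133/12, 275/3]
after L4 α=1/3: [645/4, 1625/18, 883/9]
after L5 α=5/6: [615/8, 9365/108, 3043/54]
→ [77, 87, 56]


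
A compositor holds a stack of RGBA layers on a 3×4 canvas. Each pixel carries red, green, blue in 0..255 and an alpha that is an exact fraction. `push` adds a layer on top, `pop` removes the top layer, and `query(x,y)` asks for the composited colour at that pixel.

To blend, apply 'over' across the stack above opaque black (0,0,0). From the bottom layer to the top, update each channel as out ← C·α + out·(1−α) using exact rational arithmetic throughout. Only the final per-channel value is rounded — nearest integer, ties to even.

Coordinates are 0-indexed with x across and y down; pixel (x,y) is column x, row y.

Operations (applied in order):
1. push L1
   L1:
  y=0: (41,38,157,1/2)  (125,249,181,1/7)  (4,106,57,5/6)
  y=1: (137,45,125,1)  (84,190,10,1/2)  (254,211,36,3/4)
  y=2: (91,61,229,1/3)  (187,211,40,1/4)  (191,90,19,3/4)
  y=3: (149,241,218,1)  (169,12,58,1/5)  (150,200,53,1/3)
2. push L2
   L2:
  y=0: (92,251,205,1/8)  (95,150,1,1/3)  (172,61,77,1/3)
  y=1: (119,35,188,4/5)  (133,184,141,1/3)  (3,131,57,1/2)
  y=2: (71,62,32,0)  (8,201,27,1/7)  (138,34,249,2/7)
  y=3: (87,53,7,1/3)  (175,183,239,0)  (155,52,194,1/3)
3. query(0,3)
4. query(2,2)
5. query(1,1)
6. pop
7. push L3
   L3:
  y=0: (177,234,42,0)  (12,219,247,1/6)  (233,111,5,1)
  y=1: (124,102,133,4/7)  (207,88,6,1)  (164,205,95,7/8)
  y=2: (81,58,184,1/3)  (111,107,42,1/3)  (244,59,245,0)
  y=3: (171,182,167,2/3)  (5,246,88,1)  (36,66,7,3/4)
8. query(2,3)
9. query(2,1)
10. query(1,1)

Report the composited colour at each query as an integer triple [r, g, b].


(0,3) stack=L1,L2; from [0,0,0]:
L1 α=1: [149, 241, 218]
L2 α=1/3: [385/3, 535/3, 443/3]
rounded: [128, 178, 148]

query (2,2) [L1,L2] — begin 0,0,0
after L1 α=3/4: [573/4, 135/2, 57/4]
after L2 α=2/7: [567/4, 811/14, 2277/28]
= [142, 58, 81]

at x=1,y=1 over L1,L2:
+L1 (α=1/2) → [42, 95, 5]
+L2 (α=1/3) → [217/3, 374/3, 151/3]
= [72, 125, 50]

(2,3) stack=L1,L3; from [0,0,0]:
+L1 (α=1/3) → [50, 200/3, 53/3]
+L3 (α=3/4) → [79/2, 397/6, 29/3]
= [40, 66, 10]

at x=2,y=1 over L1,L3:
L1 α=3/4: [381/2, 633/4, 27]
L3 α=7/8: [2677/16, 6373/32, 173/2]
rounded: [167, 199, 86]

(1,1) stack=L1,L3; from [0,0,0]:
+L1 (α=1/2) → [42, 95, 5]
+L3 (α=1) → [207, 88, 6]
= [207, 88, 6]


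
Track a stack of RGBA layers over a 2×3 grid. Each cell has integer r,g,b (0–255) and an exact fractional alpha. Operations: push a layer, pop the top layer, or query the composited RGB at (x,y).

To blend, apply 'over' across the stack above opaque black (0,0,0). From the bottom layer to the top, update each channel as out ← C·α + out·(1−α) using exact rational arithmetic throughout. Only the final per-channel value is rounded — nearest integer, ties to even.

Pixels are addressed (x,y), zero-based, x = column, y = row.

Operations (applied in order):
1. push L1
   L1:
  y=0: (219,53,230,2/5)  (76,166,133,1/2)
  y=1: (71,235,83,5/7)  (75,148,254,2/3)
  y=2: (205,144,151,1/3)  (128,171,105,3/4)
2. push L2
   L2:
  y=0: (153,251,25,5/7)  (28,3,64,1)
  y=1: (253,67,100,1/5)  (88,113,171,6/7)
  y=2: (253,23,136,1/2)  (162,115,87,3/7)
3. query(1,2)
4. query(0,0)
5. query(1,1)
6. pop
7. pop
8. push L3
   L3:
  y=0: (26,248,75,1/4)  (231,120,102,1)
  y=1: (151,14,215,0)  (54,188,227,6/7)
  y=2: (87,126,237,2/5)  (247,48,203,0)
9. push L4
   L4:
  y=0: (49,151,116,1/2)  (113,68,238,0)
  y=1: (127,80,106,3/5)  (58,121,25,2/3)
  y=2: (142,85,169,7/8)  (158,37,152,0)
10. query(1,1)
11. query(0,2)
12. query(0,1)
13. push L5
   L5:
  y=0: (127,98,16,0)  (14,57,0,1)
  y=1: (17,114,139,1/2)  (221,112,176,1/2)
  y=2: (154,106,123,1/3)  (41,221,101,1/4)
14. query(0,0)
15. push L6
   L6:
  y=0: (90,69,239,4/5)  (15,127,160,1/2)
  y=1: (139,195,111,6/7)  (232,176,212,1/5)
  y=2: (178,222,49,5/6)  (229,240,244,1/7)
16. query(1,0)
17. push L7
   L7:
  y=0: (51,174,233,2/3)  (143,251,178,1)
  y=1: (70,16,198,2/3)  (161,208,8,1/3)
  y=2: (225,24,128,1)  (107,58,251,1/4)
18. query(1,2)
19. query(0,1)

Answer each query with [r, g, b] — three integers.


at x=1,y=2 over L1,L2:
+L1 (α=3/4) → [96, 513/4, 315/4]
+L2 (α=3/7) → [870/7, 858/7, 576/7]
= [124, 123, 82]

(0,0) stack=L1,L2; from [0,0,0]:
after L1 α=2/5: [438/5, 106/5, 92]
after L2 α=5/7: [4701/35, 6487/35, 309/7]
→ [134, 185, 44]

(1,1) stack=L1,L2; from [0,0,0]:
L1 α=2/3: [50, 296/3, 508/3]
L2 α=6/7: [578/7, 2330/21, 3586/21]
= [83, 111, 171]

at x=1,y=1 over L3,L4:
after L3 α=6/7: [324/7, 1128/7, 1362/7]
after L4 α=2/3: [1136/21, 2822/21, 1712/21]
→ [54, 134, 82]

at x=0,y=2 over L3,L4:
after L3 α=2/5: [174/5, 252/5, 474/5]
after L4 α=7/8: [643/5, 3227/40, 6389/40]
= [129, 81, 160]

query (0,1) [L3,L4] — begin 0,0,0
+L3 (α=0) → [0, 0, 0]
+L4 (α=3/5) → [381/5, 48, 318/5]
rounded: [76, 48, 64]

(0,0) stack=L3,L4,L5; from [0,0,0]:
+L3 (α=1/4) → [13/2, 62, 75/4]
+L4 (α=1/2) → [111/4, 213/2, 539/8]
+L5 (α=0) → [111/4, 213/2, 539/8]
rounded: [28, 106, 67]

(1,0) stack=L3,L4,L5,L6; from [0,0,0]:
after L3 α=1: [231, 120, 102]
after L4 α=0: [231, 120, 102]
after L5 α=1: [14, 57, 0]
after L6 α=1/2: [29/2, 92, 80]
rounded: [14, 92, 80]

at x=1,y=2 over L3,L4,L5,L6,L7:
L3 α=0: [0, 0, 0]
L4 α=0: [0, 0, 0]
L5 α=1/4: [41/4, 221/4, 101/4]
L6 α=1/7: [83/2, 1143/14, 113/2]
L7 α=1/4: [463/8, 4241/56, 841/8]
= [58, 76, 105]

at x=0,y=1 over L3,L4,L5,L6,L7:
+L3 (α=0) → [0, 0, 0]
+L4 (α=3/5) → [381/5, 48, 318/5]
+L5 (α=1/2) → [233/5, 81, 1013/10]
+L6 (α=6/7) → [629/5, 1251/7, 7673/70]
+L7 (α=2/3) → [443/5, 1475/21, 35393/210]
= [89, 70, 169]


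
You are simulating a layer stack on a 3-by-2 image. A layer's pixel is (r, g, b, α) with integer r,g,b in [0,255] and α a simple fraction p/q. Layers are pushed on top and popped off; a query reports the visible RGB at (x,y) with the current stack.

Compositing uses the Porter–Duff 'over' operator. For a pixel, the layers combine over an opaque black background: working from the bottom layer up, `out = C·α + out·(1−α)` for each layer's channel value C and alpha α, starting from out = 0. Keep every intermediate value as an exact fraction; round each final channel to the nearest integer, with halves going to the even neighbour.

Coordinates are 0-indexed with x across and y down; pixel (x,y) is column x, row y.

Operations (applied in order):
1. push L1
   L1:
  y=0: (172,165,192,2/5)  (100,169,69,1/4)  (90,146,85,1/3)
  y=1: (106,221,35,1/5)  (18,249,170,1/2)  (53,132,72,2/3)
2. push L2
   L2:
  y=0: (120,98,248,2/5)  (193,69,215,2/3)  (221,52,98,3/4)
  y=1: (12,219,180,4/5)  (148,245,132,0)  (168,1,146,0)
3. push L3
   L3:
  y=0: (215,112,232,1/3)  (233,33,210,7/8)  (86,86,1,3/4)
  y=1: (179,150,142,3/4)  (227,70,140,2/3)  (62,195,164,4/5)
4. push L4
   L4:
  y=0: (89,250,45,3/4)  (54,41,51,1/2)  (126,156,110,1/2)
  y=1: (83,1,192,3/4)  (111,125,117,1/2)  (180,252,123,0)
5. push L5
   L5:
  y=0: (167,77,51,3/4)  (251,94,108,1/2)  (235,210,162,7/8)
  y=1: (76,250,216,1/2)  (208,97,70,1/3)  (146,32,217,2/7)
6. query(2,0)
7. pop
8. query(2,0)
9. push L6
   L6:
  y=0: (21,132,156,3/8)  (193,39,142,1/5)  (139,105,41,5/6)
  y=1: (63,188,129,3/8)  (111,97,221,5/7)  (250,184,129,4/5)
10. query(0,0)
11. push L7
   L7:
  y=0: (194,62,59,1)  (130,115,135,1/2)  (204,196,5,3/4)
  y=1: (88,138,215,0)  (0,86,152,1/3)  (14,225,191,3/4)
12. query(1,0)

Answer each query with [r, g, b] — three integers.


(2,0) stack=L1,L2,L3,L4,L5; from [0,0,0]:
L1 α=1/3: [30, 146/3, 85/3]
L2 α=3/4: [693/4, 307/6, 967/12]
L3 α=3/4: [1725/16, 1855/24, 1003/48]
L4 α=1/2: [3741/32, 5599/48, 6283/96]
L5 α=7/8: [56381/256, 76159/384, 115147/768]
= [220, 198, 150]

at x=2,y=0 over L1,L2,L3,L4:
after L1 α=1/3: [30, 146/3, 85/3]
after L2 α=3/4: [693/4, 307/6, 967/12]
after L3 α=3/4: [1725/16, 1855/24, 1003/48]
after L4 α=1/2: [3741/32, 5599/48, 6283/96]
= [117, 117, 65]

query (0,0) [L1,L2,L3,L4,L6] — begin 0,0,0
after L1 α=2/5: [344/5, 66, 384/5]
after L2 α=2/5: [2232/25, 394/5, 3632/25]
after L3 α=1/3: [9839/75, 1348/15, 13064/75]
after L4 α=3/4: [7466/75, 6299/30, 23189/300]
after L6 α=3/8: [8411/120, 8675/48, 51269/480]
rounded: [70, 181, 107]

at x=1,y=0 over L1,L2,L3,L4,L6,L7:
after L1 α=1/4: [25, 169/4, 69/4]
after L2 α=2/3: [137, 721/12, 1789/12]
after L3 α=7/8: [221, 3493/96, 19429/96]
after L4 α=1/2: [275/2, 7429/192, 24325/192]
after L6 α=1/5: [743/5, 9301/240, 31141/240]
after L7 α=1/2: [1393/10, 36901/480, 63541/480]
rounded: [139, 77, 132]


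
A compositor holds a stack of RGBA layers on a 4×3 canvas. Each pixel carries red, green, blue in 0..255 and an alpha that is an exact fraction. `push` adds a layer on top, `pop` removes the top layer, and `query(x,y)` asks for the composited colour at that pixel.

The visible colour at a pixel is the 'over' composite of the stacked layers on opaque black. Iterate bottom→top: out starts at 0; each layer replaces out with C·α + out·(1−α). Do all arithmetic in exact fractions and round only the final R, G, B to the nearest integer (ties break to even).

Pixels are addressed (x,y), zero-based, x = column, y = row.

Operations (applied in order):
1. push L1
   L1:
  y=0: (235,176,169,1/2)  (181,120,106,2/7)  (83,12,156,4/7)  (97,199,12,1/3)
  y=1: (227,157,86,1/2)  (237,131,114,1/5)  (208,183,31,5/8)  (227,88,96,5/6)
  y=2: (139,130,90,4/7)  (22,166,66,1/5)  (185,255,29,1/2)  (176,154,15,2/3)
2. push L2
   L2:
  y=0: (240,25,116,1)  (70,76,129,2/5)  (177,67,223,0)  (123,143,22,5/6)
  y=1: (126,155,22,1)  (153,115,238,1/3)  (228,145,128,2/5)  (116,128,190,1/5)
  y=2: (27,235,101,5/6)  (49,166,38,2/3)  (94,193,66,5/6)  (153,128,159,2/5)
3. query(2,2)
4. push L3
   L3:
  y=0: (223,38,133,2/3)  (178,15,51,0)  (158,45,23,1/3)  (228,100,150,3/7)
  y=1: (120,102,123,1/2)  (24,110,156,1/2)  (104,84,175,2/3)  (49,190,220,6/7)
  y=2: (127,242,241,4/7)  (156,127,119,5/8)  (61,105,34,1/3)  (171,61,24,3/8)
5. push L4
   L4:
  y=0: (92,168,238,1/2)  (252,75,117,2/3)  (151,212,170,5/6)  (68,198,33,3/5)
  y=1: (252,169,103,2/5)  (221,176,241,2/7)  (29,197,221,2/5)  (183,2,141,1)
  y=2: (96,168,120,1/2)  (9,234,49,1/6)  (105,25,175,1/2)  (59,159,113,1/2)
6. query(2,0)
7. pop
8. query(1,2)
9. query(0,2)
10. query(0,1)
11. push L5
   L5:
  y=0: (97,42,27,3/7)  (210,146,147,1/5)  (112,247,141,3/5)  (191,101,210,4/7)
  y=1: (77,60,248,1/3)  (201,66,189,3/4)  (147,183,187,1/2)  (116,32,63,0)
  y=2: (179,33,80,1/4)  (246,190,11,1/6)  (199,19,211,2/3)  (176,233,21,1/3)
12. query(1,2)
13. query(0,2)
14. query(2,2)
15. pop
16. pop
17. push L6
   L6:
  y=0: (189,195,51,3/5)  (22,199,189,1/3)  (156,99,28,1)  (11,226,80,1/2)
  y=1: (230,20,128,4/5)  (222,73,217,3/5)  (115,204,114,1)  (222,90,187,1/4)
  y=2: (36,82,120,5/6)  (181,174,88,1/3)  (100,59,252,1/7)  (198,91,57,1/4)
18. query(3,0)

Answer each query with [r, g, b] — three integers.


query (2,2) [L1,L2] — begin 0,0,0
L1 α=1/2: [185/2, 255/2, 29/2]
L2 α=5/6: [375/4, 2185/12, 689/12]
→ [94, 182, 57]

at x=2,y=0 over L1,L2,L3,L4:
L1 α=4/7: [332/7, 48/7, 624/7]
L2 α=0: [332/7, 48/7, 624/7]
L3 α=1/3: [590/7, 137/7, 1409/21]
L4 α=5/6: [5875/42, 2519/14, 19259/126]
= [140, 180, 153]

at x=1,y=2 over L1,L2,L3:
after L1 α=1/5: [22/5, 166/5, 66/5]
after L2 α=2/3: [512/15, 1826/15, 446/15]
after L3 α=5/8: [1103/10, 5001/40, 3421/40]
→ [110, 125, 86]

query (0,2) [L1,L2,L3] — begin 0,0,0
+L1 (α=4/7) → [556/7, 520/7, 360/7]
+L2 (α=5/6) → [1501/42, 2915/14, 3895/42]
+L3 (α=4/7) → [8613/98, 22297/98, 17391/98]
rounded: [88, 228, 177]

(0,1) stack=L1,L2,L3; from [0,0,0]:
L1 α=1/2: [227/2, 157/2, 43]
L2 α=1: [126, 155, 22]
L3 α=1/2: [123, 257/2, 145/2]
rounded: [123, 128, 72]

at x=1,y=2 over L1,L2,L3,L5:
L1 α=1/5: [22/5, 166/5, 66/5]
L2 α=2/3: [512/15, 1826/15, 446/15]
L3 α=5/8: [1103/10, 5001/40, 3421/40]
L5 α=1/6: [1595/12, 6521/48, 3509/48]
= [133, 136, 73]

at x=0,y=2 over L1,L2,L3,L5:
after L1 α=4/7: [556/7, 520/7, 360/7]
after L2 α=5/6: [1501/42, 2915/14, 3895/42]
after L3 α=4/7: [8613/98, 22297/98, 17391/98]
after L5 α=1/4: [43381/392, 70125/392, 60013/392]
→ [111, 179, 153]

at x=2,y=2 over L1,L2,L3,L5:
L1 α=1/2: [185/2, 255/2, 29/2]
L2 α=5/6: [375/4, 2185/12, 689/12]
L3 α=1/3: [497/6, 2815/18, 893/18]
L5 α=2/3: [2885/18, 3499/54, 8489/54]
= [160, 65, 157]

(3,0) stack=L1,L2,L6; from [0,0,0]:
after L1 α=1/3: [97/3, 199/3, 4]
after L2 α=5/6: [971/9, 1172/9, 19]
after L6 α=1/2: [535/9, 1603/9, 99/2]
→ [59, 178, 50]


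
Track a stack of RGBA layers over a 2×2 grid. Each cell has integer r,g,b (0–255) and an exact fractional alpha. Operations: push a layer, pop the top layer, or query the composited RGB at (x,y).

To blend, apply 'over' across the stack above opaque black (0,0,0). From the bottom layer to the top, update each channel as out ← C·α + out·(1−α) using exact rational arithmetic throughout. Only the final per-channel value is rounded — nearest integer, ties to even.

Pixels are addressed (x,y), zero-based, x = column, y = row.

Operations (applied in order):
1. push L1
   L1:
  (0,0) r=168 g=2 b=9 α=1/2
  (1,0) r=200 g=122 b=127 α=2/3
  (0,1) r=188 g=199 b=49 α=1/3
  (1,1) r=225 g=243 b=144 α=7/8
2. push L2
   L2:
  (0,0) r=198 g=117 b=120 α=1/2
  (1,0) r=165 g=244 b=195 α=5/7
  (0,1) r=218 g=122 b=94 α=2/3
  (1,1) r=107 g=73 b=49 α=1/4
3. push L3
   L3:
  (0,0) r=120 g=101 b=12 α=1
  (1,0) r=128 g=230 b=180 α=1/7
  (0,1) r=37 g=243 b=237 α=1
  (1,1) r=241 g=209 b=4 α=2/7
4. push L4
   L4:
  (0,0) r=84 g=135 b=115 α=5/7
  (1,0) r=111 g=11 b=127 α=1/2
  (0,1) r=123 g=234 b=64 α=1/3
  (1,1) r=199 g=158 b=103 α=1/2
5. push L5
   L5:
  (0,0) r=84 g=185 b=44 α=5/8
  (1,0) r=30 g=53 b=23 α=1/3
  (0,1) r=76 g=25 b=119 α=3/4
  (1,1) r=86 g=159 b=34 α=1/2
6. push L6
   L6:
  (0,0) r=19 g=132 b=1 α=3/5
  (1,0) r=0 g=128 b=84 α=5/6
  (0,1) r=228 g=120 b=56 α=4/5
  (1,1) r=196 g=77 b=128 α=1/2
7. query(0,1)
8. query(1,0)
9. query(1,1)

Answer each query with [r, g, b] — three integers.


at x=0,y=1 over L1,L2,L3,L4,L5,L6:
+L1 (α=1/3) → [188/3, 199/3, 49/3]
+L2 (α=2/3) → [1496/9, 931/9, 613/9]
+L3 (α=1) → [37, 243, 237]
+L4 (α=1/3) → [197/3, 240, 538/3]
+L5 (α=3/4) → [881/12, 315/4, 1609/12]
+L6 (α=4/5) → [2365/12, 447/4, 4297/60]
→ [197, 112, 72]

query (1,0) [L1,L2,L3,L4,L5,L6] — begin 0,0,0
after L1 α=2/3: [400/3, 244/3, 254/3]
after L2 α=5/7: [3275/21, 4148/21, 3433/21]
after L3 α=1/7: [7446/49, 9906/49, 8126/49]
after L4 α=1/2: [12885/98, 10445/98, 14349/98]
after L5 α=1/3: [4785/49, 13042/147, 15476/147]
after L6 α=5/6: [1595/98, 53561/441, 38608/441]
= [16, 121, 88]

(1,1) stack=L1,L2,L3,L4,L5,L6; from [0,0,0]:
after L1 α=7/8: [1575/8, 1701/8, 126]
after L2 α=1/4: [5581/32, 5687/32, 427/4]
after L3 α=2/7: [43329/224, 5973/32, 2167/28]
after L4 α=1/2: [87905/448, 11029/64, 5051/56]
after L5 α=1/2: [126433/896, 21205/128, 6955/112]
after L6 α=1/2: [302049/1792, 31061/256, 21291/224]
→ [169, 121, 95]


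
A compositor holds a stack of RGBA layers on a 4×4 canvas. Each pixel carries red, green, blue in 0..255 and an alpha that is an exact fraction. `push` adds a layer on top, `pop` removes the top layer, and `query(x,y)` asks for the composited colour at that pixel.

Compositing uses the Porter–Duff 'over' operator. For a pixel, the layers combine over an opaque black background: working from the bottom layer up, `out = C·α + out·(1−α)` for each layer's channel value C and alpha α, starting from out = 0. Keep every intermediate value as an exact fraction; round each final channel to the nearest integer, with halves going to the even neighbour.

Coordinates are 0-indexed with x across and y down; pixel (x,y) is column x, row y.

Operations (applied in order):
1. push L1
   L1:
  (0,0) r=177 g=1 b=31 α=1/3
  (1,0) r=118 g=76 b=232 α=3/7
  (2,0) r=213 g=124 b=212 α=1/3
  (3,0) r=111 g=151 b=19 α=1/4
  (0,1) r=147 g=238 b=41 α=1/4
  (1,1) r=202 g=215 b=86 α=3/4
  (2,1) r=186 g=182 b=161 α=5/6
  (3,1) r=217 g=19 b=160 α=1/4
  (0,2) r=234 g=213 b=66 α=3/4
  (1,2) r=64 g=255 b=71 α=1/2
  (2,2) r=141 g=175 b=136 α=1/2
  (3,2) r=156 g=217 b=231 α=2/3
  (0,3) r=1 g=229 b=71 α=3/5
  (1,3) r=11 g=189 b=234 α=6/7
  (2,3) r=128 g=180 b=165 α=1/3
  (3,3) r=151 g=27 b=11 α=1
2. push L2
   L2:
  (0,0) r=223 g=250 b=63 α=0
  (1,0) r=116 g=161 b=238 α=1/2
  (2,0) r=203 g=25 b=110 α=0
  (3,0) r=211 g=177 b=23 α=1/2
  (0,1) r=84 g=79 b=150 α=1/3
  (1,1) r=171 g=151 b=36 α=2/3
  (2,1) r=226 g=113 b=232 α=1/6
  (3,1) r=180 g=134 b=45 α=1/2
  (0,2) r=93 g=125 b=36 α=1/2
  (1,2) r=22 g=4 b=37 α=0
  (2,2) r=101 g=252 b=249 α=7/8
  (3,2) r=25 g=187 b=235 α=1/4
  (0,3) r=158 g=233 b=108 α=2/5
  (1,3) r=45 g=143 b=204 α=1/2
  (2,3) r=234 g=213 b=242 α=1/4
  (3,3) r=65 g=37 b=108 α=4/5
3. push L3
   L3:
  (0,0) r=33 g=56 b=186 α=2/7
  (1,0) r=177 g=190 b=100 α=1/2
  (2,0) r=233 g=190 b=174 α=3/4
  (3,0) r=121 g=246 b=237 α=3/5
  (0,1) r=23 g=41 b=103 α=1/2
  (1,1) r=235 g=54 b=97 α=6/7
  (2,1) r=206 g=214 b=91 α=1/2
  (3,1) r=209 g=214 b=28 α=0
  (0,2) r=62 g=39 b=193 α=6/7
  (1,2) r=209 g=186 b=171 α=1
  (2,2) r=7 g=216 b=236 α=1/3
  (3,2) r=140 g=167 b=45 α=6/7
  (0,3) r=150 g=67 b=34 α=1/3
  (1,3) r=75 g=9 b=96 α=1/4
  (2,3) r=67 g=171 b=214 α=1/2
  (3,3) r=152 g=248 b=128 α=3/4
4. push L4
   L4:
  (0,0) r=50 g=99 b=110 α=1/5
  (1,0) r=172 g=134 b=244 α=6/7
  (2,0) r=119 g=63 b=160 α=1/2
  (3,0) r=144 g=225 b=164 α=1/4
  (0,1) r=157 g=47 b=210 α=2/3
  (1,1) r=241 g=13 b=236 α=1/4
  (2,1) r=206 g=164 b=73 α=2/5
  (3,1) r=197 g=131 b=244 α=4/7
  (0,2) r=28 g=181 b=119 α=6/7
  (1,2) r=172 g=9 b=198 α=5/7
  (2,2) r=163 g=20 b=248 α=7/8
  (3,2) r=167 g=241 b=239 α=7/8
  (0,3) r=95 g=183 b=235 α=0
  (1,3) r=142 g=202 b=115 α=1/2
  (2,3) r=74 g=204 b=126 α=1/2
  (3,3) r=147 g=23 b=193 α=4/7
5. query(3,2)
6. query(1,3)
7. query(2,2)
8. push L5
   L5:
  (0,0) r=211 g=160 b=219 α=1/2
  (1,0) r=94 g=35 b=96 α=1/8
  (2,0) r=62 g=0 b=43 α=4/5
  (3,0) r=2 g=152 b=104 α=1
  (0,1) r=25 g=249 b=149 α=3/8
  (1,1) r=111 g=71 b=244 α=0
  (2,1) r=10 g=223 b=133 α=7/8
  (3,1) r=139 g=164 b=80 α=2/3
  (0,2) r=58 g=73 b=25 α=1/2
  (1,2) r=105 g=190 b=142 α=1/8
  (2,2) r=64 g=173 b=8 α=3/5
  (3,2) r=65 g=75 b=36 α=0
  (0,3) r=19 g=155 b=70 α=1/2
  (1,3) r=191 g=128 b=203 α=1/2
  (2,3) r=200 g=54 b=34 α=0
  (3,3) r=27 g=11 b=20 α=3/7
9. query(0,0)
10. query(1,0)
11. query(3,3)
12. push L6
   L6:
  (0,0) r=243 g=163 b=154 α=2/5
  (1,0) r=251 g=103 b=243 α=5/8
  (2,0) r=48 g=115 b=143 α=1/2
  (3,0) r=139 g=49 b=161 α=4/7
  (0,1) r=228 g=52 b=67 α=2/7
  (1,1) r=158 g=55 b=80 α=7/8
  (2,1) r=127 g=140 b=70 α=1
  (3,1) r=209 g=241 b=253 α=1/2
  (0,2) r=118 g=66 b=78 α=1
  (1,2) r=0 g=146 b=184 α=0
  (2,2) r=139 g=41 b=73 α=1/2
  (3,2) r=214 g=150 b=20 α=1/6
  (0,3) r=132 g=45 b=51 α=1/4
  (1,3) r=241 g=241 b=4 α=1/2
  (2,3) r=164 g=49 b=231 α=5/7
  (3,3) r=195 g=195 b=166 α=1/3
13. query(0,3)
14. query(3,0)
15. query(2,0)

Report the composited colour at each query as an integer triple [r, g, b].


(3,2) stack=L1,L2,L3,L4; from [0,0,0]:
L1 α=2/3: [104, 434/3, 154]
L2 α=1/4: [337/4, 621/4, 697/4]
L3 α=6/7: [3697/28, 4629/28, 1777/28]
L4 α=7/8: [36429/224, 51865/224, 48621/224]
= [163, 232, 217]

(1,3) stack=L1,L2,L3,L4; from [0,0,0]:
after L1 α=6/7: [66/7, 162, 1404/7]
after L2 α=1/2: [381/14, 305/2, 1416/7]
after L3 α=1/4: [2193/56, 933/8, 1230/7]
after L4 α=1/2: [10145/112, 2549/16, 2035/14]
rounded: [91, 159, 145]

at x=2,y=2 over L1,L2,L3,L4:
+L1 (α=1/2) → [141/2, 175/2, 68]
+L2 (α=7/8) → [1555/16, 3703/16, 1811/8]
+L3 (α=1/3) → [537/8, 5431/24, 2755/12]
+L4 (α=7/8) → [9665/64, 8791/192, 23587/96]
= [151, 46, 246]

(0,0) stack=L1,L2,L3,L4,L5; from [0,0,0]:
+L1 (α=1/3) → [59, 1/3, 31/3]
+L2 (α=0) → [59, 1/3, 31/3]
+L3 (α=2/7) → [361/7, 341/21, 1271/21]
+L4 (α=1/5) → [1794/35, 3443/105, 7394/105]
+L5 (α=1/2) → [9179/70, 20243/210, 30389/210]
rounded: [131, 96, 145]

at x=1,y=0 over L1,L2,L3,L4,L5:
+L1 (α=3/7) → [354/7, 228/7, 696/7]
+L2 (α=1/2) → [583/7, 1355/14, 1181/7]
+L3 (α=1/2) → [911/7, 4015/28, 1881/14]
+L4 (α=6/7) → [8135/49, 26527/196, 22377/98]
+L5 (α=1/8) → [8793/56, 27507/224, 23721/112]
rounded: [157, 123, 212]

(3,3) stack=L1,L2,L3,L4,L5; from [0,0,0]:
+L1 (α=1) → [151, 27, 11]
+L2 (α=4/5) → [411/5, 35, 443/5]
+L3 (α=3/4) → [2691/20, 779/4, 2363/20]
+L4 (α=4/7) → [19833/140, 2705/28, 22529/140]
+L5 (α=3/7) → [22668/245, 2936/49, 24629/245]
rounded: [93, 60, 101]

at x=0,y=3 over L1,L2,L3,L4,L5,L6:
after L1 α=3/5: [3/5, 687/5, 213/5]
after L2 α=2/5: [1589/25, 4391/25, 1719/25]
after L3 α=1/3: [6928/75, 10457/75, 4288/75]
after L4 α=0: [6928/75, 10457/75, 4288/75]
after L5 α=1/2: [8353/150, 11041/75, 4769/75]
after L6 α=1/4: [14953/200, 6083/50, 1511/25]
= [75, 122, 60]

query (3,0) [L1,L2,L3,L4,L5,L6] — begin 0,0,0
after L1 α=1/4: [111/4, 151/4, 19/4]
after L2 α=1/2: [955/8, 859/8, 111/8]
after L3 α=3/5: [2407/20, 3811/20, 591/4]
after L4 α=1/4: [10101/80, 15933/80, 2429/16]
after L5 α=1: [2, 152, 104]
after L6 α=4/7: [562/7, 652/7, 956/7]
= [80, 93, 137]

(2,0) stack=L1,L2,L3,L4,L5,L6; from [0,0,0]:
+L1 (α=1/3) → [71, 124/3, 212/3]
+L2 (α=0) → [71, 124/3, 212/3]
+L3 (α=3/4) → [385/2, 917/6, 889/6]
+L4 (α=1/2) → [623/4, 1295/12, 1849/12]
+L5 (α=4/5) → [323/4, 259/12, 3913/60]
+L6 (α=1/2) → [515/8, 1639/24, 12493/120]
= [64, 68, 104]


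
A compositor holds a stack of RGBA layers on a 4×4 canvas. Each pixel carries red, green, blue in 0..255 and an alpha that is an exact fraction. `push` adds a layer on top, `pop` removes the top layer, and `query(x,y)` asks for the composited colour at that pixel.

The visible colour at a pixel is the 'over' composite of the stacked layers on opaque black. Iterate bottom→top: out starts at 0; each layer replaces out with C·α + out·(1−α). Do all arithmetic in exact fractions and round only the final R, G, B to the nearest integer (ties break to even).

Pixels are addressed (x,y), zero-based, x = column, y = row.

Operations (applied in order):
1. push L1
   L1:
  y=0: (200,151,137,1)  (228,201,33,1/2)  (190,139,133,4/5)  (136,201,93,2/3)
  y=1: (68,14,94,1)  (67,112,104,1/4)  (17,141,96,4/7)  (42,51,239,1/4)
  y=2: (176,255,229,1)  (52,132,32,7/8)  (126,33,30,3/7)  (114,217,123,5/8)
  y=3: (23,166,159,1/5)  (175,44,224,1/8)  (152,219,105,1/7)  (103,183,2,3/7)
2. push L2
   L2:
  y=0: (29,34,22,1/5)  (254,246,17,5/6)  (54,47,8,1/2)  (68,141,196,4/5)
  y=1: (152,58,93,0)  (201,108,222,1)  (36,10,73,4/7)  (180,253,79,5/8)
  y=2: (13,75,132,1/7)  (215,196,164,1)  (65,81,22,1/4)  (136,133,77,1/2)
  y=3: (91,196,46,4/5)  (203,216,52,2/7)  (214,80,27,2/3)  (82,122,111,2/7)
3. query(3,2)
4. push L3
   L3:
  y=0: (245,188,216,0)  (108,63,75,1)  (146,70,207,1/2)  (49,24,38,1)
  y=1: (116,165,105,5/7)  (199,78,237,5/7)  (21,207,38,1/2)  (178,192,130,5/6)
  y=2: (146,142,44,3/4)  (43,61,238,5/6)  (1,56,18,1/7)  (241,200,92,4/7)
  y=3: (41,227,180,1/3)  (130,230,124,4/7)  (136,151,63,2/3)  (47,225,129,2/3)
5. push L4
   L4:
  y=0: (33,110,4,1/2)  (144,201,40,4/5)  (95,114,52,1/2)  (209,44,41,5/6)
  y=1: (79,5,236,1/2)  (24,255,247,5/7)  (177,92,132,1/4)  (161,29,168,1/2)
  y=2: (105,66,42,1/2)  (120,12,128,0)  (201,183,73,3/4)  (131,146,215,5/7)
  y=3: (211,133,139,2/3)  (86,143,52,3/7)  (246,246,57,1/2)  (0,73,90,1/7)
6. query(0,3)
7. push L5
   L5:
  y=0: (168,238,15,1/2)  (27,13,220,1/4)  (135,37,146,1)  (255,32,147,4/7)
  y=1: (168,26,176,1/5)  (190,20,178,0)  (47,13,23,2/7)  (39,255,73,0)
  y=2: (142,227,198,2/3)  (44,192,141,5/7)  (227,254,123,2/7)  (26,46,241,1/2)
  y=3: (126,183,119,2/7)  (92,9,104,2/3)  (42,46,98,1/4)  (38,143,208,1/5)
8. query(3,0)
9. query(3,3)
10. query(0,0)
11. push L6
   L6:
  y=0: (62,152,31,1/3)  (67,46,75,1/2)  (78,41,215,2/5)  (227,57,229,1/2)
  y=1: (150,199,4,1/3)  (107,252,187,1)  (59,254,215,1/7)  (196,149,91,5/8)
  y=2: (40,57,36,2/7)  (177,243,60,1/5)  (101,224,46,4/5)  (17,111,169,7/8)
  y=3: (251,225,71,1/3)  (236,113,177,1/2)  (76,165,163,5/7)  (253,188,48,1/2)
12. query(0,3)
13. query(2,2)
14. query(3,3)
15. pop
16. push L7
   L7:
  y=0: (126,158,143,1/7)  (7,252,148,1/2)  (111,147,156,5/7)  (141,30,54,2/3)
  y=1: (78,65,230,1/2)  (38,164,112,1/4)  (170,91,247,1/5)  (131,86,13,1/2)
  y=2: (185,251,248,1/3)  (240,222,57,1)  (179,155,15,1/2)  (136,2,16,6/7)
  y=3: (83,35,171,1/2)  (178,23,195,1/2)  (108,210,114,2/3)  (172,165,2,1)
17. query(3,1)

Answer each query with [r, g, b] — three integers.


(3,2) stack=L1,L2; from [0,0,0]:
after L1 α=5/8: [285/4, 1085/8, 615/8]
after L2 α=1/2: [829/8, 2149/16, 1231/16]
= [104, 134, 77]

query (0,3) [L1,L2,L3,L4] — begin 0,0,0
after L1 α=1/5: [23/5, 166/5, 159/5]
after L2 α=4/5: [1843/25, 4086/25, 1079/25]
after L3 α=1/3: [4711/75, 13847/75, 6658/75]
after L4 α=2/3: [36361/225, 33797/225, 27508/225]
rounded: [162, 150, 122]

at x=3,y=0 over L1,L2,L3,L4,L5:
after L1 α=2/3: [272/3, 134, 62]
after L2 α=4/5: [1088/15, 698/5, 846/5]
after L3 α=1: [49, 24, 38]
after L4 α=5/6: [547/3, 122/3, 81/2]
after L5 α=4/7: [1567/7, 250/7, 1419/14]
rounded: [224, 36, 101]

(3,3) stack=L1,L2,L3,L4,L5; from [0,0,0]:
+L1 (α=3/7) → [309/7, 549/7, 6/7]
+L2 (α=2/7) → [2693/49, 4453/49, 1584/49]
+L3 (α=2/3) → [2433/49, 26503/147, 4742/49]
+L4 (α=1/7) → [14598/343, 56583/343, 32862/343]
+L5 (α=1/5) → [71426/1715, 275381/1715, 202792/1715]
rounded: [42, 161, 118]

at x=0,y=0 over L1,L2,L3,L4,L5:
L1 α=1: [200, 151, 137]
L2 α=1/5: [829/5, 638/5, 114]
L3 α=0: [829/5, 638/5, 114]
L4 α=1/2: [497/5, 594/5, 59]
L5 α=1/2: [1337/10, 892/5, 37]
rounded: [134, 178, 37]

(0,3) stack=L1,L2,L3,L4,L5,L6; from [0,0,0]:
+L1 (α=1/5) → [23/5, 166/5, 159/5]
+L2 (α=4/5) → [1843/25, 4086/25, 1079/25]
+L3 (α=1/3) → [4711/75, 13847/75, 6658/75]
+L4 (α=2/3) → [36361/225, 33797/225, 27508/225]
+L5 (α=2/7) → [47701/315, 7181/45, 38218/315]
+L6 (α=1/3) → [174467/945, 24487/135, 98801/945]
= [185, 181, 105]

(2,2) stack=L1,L2,L3,L4,L5,L6; from [0,0,0]:
after L1 α=3/7: [54, 99/7, 90/7]
after L2 α=1/4: [227/4, 216/7, 106/7]
after L3 α=1/7: [683/14, 1688/49, 762/49]
after L4 α=3/4: [9125/56, 28589/196, 11493/196]
after L5 α=2/7: [71049/392, 242513/1372, 105681/1372]
after L6 α=4/5: [229417/1960, 294365/1372, 358129/6860]
→ [117, 215, 52]

at x=3,y=3 over L1,L2,L3,L4,L5,L6:
after L1 α=3/7: [309/7, 549/7, 6/7]
after L2 α=2/7: [2693/49, 4453/49, 1584/49]
after L3 α=2/3: [2433/49, 26503/147, 4742/49]
after L4 α=1/7: [14598/343, 56583/343, 32862/343]
after L5 α=1/5: [71426/1715, 275381/1715, 202792/1715]
after L6 α=1/2: [505321/3430, 597801/3430, 142556/1715]
→ [147, 174, 83]

(3,1) stack=L1,L2,L3,L4,L5,L7; from [0,0,0]:
L1 α=1/4: [21/2, 51/4, 239/4]
L2 α=5/8: [1863/16, 5213/32, 2297/32]
L3 α=5/6: [16103/96, 35933/192, 7699/64]
L4 α=1/2: [31559/192, 41501/384, 18451/128]
L5 α=0: [31559/192, 41501/384, 18451/128]
L7 α=1/2: [56711/384, 74525/768, 20115/256]
= [148, 97, 79]


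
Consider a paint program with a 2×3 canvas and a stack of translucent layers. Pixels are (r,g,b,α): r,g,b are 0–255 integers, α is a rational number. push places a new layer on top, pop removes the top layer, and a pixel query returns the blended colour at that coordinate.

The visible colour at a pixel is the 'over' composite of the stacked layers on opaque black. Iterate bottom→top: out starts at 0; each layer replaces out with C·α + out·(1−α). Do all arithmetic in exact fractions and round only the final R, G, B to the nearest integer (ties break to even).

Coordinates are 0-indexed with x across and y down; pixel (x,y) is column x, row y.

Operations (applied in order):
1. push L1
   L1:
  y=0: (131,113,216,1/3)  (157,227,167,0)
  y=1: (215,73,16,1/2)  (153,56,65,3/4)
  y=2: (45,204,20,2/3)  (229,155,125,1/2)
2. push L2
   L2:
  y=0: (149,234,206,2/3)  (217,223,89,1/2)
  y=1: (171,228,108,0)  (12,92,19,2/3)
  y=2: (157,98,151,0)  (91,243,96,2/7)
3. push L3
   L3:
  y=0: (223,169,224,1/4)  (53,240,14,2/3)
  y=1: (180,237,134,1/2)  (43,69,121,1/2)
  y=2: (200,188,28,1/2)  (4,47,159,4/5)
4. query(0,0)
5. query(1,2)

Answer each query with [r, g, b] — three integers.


at x=0,y=0 over L1,L2,L3:
+L1 (α=1/3) → [131/3, 113/3, 72]
+L2 (α=2/3) → [1025/9, 1517/9, 484/3]
+L3 (α=1/4) → [847/6, 506/3, 177]
→ [141, 169, 177]

query (1,2) [L1,L2,L3] — begin 0,0,0
+L1 (α=1/2) → [229/2, 155/2, 125/2]
+L2 (α=2/7) → [1509/14, 1747/14, 1009/14]
+L3 (α=4/5) → [1733/70, 4379/70, 9913/70]
rounded: [25, 63, 142]


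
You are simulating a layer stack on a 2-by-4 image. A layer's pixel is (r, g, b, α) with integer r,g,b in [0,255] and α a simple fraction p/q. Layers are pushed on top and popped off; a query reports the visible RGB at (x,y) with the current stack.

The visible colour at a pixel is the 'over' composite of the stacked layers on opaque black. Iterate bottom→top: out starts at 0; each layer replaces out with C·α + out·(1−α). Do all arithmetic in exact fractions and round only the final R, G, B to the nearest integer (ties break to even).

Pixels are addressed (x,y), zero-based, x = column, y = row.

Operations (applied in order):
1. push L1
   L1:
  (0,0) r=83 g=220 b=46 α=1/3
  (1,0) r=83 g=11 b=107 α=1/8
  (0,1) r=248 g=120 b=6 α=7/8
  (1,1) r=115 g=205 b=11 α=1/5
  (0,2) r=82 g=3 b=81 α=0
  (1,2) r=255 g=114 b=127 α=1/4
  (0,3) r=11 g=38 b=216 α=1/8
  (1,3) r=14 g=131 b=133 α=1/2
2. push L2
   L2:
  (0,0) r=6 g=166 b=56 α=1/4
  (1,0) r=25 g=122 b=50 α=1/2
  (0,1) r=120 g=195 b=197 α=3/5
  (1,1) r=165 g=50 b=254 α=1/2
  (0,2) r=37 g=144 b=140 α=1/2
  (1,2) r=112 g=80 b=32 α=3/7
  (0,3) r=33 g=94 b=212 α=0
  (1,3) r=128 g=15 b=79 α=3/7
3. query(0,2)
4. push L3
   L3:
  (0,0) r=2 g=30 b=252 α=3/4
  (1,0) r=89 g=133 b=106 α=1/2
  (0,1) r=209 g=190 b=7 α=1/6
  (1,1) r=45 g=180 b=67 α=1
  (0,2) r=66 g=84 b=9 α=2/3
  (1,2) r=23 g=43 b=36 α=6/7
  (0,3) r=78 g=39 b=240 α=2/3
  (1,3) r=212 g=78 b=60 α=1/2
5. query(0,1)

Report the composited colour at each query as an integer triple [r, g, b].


query (0,2) [L1,L2] — begin 0,0,0
+L1 (α=0) → [0, 0, 0]
+L2 (α=1/2) → [37/2, 72, 70]
rounded: [18, 72, 70]

(0,1) stack=L1,L2,L3; from [0,0,0]:
+L1 (α=7/8) → [217, 105, 21/4]
+L2 (α=3/5) → [794/5, 159, 1203/10]
+L3 (α=1/6) → [1003/6, 985/6, 1217/12]
= [167, 164, 101]


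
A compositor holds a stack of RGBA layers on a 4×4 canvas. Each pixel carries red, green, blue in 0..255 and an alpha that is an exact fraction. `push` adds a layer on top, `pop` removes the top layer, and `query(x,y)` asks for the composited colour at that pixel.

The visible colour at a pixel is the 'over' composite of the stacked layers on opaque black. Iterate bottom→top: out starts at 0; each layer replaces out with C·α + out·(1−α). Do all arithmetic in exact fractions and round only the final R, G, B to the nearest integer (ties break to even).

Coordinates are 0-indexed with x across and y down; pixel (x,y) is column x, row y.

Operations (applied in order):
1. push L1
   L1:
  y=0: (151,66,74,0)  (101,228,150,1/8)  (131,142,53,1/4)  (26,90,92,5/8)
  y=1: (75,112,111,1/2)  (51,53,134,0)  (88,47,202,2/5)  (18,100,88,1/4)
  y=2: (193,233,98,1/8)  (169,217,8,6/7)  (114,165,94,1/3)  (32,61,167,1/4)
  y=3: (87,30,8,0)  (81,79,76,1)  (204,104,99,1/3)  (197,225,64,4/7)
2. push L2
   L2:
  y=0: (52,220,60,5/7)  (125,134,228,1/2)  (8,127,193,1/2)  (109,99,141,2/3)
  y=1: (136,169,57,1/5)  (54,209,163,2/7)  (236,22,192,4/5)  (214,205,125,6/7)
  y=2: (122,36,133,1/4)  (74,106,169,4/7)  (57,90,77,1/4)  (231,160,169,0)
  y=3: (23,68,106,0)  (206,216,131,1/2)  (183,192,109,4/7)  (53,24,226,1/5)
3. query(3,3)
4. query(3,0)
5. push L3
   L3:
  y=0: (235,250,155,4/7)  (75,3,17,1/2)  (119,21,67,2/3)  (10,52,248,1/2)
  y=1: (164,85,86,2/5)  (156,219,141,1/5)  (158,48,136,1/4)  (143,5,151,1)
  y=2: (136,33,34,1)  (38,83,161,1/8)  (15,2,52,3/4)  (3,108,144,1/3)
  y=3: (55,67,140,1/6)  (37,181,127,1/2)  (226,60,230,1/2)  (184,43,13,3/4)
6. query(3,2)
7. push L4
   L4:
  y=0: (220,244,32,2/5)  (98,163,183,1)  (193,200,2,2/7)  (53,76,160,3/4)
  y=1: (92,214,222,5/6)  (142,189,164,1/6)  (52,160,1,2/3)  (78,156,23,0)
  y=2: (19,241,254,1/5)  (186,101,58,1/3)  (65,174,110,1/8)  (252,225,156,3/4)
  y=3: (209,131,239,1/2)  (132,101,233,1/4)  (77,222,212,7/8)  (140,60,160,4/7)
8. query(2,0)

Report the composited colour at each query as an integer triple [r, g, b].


query (3,3) [L1,L2] — begin 0,0,0
after L1 α=4/7: [788/7, 900/7, 256/7]
after L2 α=1/5: [3523/35, 3768/35, 2606/35]
rounded: [101, 108, 74]

at x=3,y=0 over L1,L2:
after L1 α=5/8: [65/4, 225/4, 115/2]
after L2 α=2/3: [937/12, 339/4, 679/6]
→ [78, 85, 113]

at x=3,y=2 over L1,L2,L3:
after L1 α=1/4: [8, 61/4, 167/4]
after L2 α=0: [8, 61/4, 167/4]
after L3 α=1/3: [19/3, 277/6, 455/6]
= [6, 46, 76]

at x=2,y=0 over L1,L2,L3,L4:
after L1 α=1/4: [131/4, 71/2, 53/4]
after L2 α=1/2: [163/8, 325/4, 825/8]
after L3 α=2/3: [689/8, 493/12, 1897/24]
after L4 α=2/7: [6533/56, 7265/84, 9581/168]
→ [117, 86, 57]


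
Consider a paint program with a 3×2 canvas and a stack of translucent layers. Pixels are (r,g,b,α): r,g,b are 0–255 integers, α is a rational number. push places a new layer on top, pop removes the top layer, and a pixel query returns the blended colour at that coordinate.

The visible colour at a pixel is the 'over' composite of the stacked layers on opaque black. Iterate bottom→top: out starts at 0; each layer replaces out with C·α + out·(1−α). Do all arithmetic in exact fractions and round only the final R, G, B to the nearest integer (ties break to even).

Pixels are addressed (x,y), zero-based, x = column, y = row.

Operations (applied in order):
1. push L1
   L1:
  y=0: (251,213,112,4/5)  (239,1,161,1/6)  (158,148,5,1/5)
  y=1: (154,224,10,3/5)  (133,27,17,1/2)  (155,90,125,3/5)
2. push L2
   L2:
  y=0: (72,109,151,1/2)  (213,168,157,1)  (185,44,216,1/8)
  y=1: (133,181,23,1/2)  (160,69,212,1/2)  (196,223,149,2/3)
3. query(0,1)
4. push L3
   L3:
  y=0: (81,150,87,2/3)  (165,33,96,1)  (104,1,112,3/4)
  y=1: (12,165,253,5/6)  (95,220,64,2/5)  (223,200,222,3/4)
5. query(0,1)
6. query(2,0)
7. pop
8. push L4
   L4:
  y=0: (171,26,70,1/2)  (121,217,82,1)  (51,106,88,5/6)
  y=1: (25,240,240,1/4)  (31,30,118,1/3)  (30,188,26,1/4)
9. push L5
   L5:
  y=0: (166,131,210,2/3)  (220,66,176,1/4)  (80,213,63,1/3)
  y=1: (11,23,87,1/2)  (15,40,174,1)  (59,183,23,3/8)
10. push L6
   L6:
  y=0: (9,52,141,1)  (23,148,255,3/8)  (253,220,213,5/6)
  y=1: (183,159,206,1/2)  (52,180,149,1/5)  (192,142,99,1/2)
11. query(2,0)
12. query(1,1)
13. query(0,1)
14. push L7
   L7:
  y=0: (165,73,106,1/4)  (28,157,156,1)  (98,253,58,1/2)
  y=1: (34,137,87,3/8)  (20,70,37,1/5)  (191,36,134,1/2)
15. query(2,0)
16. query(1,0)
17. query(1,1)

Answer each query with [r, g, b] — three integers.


query (0,1) [L1,L2] — begin 0,0,0
after L1 α=3/5: [462/5, 672/5, 6]
after L2 α=1/2: [1127/10, 1577/10, 29/2]
→ [113, 158, 14]

query (0,1) [L1,L2,L3] — begin 0,0,0
+L1 (α=3/5) → [462/5, 672/5, 6]
+L2 (α=1/2) → [1127/10, 1577/10, 29/2]
+L3 (α=5/6) → [1727/60, 9827/60, 853/4]
→ [29, 164, 213]

(2,0) stack=L1,L2,L3; from [0,0,0]:
+L1 (α=1/5) → [158/5, 148/5, 1]
+L2 (α=1/8) → [2031/40, 157/5, 223/8]
+L3 (α=3/4) → [14511/160, 43/5, 2911/32]
rounded: [91, 9, 91]

(2,0) stack=L1,L2,L4,L5,L6; from [0,0,0]:
L1 α=1/5: [158/5, 148/5, 1]
L2 α=1/8: [2031/40, 157/5, 223/8]
L4 α=5/6: [4077/80, 2807/30, 3743/48]
L5 α=1/3: [7277/120, 6002/45, 5255/72]
L6 α=5/6: [159077/720, 27751/135, 81935/432]
→ [221, 206, 190]

(1,1) stack=L1,L2,L4,L5,L6; from [0,0,0]:
+L1 (α=1/2) → [133/2, 27/2, 17/2]
+L2 (α=1/2) → [453/4, 165/4, 441/4]
+L4 (α=1/3) → [515/6, 75/2, 677/6]
+L5 (α=1) → [15, 40, 174]
+L6 (α=1/5) → [112/5, 68, 169]
→ [22, 68, 169]

query (0,1) [L1,L2,L4,L5,L6] — begin 0,0,0
L1 α=3/5: [462/5, 672/5, 6]
L2 α=1/2: [1127/10, 1577/10, 29/2]
L4 α=1/4: [3631/40, 7131/40, 567/8]
L5 α=1/2: [4071/80, 8051/80, 1263/16]
L6 α=1/2: [18711/160, 20771/160, 4559/32]
→ [117, 130, 142]

at x=2,y=0 over L1,L2,L4,L5,L6,L7:
after L1 α=1/5: [158/5, 148/5, 1]
after L2 α=1/8: [2031/40, 157/5, 223/8]
after L4 α=5/6: [4077/80, 2807/30, 3743/48]
after L5 α=1/3: [7277/120, 6002/45, 5255/72]
after L6 α=5/6: [159077/720, 27751/135, 81935/432]
after L7 α=1/2: [229637/1440, 30953/135, 106991/864]
rounded: [159, 229, 124]

(1,0) stack=L1,L2,L4,L5,L6,L7; from [0,0,0]:
after L1 α=1/6: [239/6, 1/6, 161/6]
after L2 α=1: [213, 168, 157]
after L4 α=1: [121, 217, 82]
after L5 α=1/4: [583/4, 717/4, 211/2]
after L6 α=3/8: [3191/32, 5361/32, 2585/16]
after L7 α=1: [28, 157, 156]
→ [28, 157, 156]

query (1,1) [L1,L2,L4,L5,L6,L7] — begin 0,0,0
L1 α=1/2: [133/2, 27/2, 17/2]
L2 α=1/2: [453/4, 165/4, 441/4]
L4 α=1/3: [515/6, 75/2, 677/6]
L5 α=1: [15, 40, 174]
L6 α=1/5: [112/5, 68, 169]
L7 α=1/5: [548/25, 342/5, 713/5]
→ [22, 68, 143]
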